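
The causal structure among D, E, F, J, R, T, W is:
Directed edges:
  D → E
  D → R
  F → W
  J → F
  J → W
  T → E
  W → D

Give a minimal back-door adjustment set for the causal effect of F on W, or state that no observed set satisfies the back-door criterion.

desc(F)\{F}={D,E,R,W}; candidates ⊆ {J,T}.
size 0: {}; under {} F still reaches {D,E,J,R,W} ∋ W.
{J}: F⊥W given {J} in G with F→· removed — back-door holds.

F→W: minimal back-door set {J}.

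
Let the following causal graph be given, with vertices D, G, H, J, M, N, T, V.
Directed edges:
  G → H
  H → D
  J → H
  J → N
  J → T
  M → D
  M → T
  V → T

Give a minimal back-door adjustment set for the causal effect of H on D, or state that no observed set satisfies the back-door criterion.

desc(H)\{H}={D}; candidates ⊆ {G,J,M,N,T,V}.
∅: H⊥D given ∅ in G with H→· removed — back-door holds.

H→D: minimal back-door set ∅.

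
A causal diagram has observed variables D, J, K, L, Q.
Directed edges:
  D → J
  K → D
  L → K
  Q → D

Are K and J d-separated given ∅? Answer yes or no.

No — K and J are d-connected given ∅.

Bayes-Ball from K | ∅ reaches {D,J,L}.
J ∈ reach(K|∅) ⇒ K ⊥̸ J | ∅.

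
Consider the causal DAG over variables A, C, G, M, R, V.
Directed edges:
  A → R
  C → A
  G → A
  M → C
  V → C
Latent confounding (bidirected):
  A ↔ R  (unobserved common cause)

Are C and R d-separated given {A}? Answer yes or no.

Bayes-Ball from C | {A} reaches {G,M,R,V}.
R ∈ reach(C|{A}) ⇒ C ⊥̸ R | {A}.

No — C and R are d-connected given {A}.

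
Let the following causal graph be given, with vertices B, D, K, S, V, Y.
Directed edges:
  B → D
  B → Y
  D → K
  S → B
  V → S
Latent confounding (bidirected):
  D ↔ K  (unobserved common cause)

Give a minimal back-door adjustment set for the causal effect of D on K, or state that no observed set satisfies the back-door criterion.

desc(D)\{D}={K}; candidates ⊆ {B,S,V,Y}.
D↔K: latent back-door arc(s) into D.
size 0: {}; under {} D still reaches {B,K,S,V,Y} ∋ K.
size 1: {B}, {S}, {V} …(+1); under {B} D still reaches {K} ∋ K.
size 2: {B,S}, {B,V}, {B,Y} …(+3); under {B,S} D still reaches {K} ∋ K.
D↔K cannot be blocked by any observed set — no back-door set.

D→K: no observed back-door set.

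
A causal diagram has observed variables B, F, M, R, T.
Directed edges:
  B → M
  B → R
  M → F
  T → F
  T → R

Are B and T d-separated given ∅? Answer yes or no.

Yes — B ⊥ T | ∅.

Bayes-Ball from B | ∅ reaches {F,M,R}.
T ∉ reach(B|∅) ⇒ B ⊥ T | ∅.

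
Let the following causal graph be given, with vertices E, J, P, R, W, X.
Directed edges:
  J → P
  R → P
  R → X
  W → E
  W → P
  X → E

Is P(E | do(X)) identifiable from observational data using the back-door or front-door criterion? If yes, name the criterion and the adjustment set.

desc(X)\{X}={E}; candidates ⊆ {J,P,R,W}.
∅: X⊥E given ∅ in G with X→· removed — back-door holds.
P(E|do(X)) = P(E|X) — no adjustment needed.

P(E|do(X)): backdoor, adjust for ∅.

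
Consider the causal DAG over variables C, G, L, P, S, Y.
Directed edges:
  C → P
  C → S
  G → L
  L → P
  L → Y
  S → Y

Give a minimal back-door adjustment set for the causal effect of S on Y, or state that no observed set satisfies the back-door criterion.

S→Y: minimal back-door set ∅.

desc(S)\{S}={Y}; candidates ⊆ {C,G,L,P}.
∅: S⊥Y given ∅ in G with S→· removed — back-door holds.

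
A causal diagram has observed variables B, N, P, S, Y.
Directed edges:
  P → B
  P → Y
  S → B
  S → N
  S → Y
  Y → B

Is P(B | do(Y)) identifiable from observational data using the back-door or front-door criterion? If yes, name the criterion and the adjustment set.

P(B|do(Y)): backdoor, adjust for {P, S}.

desc(Y)\{Y}={B}; candidates ⊆ {N,P,S}.
size 0: {}; under {} Y still reaches {B,N,P,S} ∋ B.
size 1: {N}, {P}, {S}; under {N} Y still reaches {B,P,S} ∋ B.
{P,S}: Y⊥B given {P,S} in G with Y→· removed — back-door holds.
P(B|do(Y)) = Σ_{P,S} P(B|Y,P,S)·P(P,S).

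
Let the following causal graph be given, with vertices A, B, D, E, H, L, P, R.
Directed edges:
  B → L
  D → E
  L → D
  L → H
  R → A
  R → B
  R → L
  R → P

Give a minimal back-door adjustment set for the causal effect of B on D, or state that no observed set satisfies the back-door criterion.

desc(B)\{B}={D,E,H,L}; candidates ⊆ {A,P,R}.
size 0: {}; under {} B still reaches {A,D,E,H,L,P,R} ∋ D.
{R}: B⊥D given {R} in G with B→· removed — back-door holds.

B→D: minimal back-door set {R}.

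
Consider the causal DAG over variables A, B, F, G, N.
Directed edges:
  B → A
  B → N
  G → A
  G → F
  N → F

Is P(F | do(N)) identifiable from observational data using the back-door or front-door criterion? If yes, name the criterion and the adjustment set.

desc(N)\{N}={F}; candidates ⊆ {A,B,G}.
∅: N⊥F given ∅ in G with N→· removed — back-door holds.
P(F|do(N)) = P(F|N) — no adjustment needed.

P(F|do(N)): backdoor, adjust for ∅.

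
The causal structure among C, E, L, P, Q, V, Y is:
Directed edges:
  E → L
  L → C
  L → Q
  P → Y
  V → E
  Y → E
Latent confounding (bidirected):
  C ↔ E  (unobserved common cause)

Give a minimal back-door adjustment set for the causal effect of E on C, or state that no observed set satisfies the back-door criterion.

desc(E)\{E}={C,L,Q}; candidates ⊆ {P,V,Y}.
E↔C: latent back-door arc(s) into E.
size 0: {}; under {} E still reaches {C,P,V,Y} ∋ C.
size 1: {P}, {V}, {Y}; under {P} E still reaches {C,V,Y} ∋ C.
size 2: {P,V}, {P,Y}, {V,Y}; under {P,V} E still reaches {C,Y} ∋ C.
E↔C cannot be blocked by any observed set — no back-door set.

E→C: no observed back-door set.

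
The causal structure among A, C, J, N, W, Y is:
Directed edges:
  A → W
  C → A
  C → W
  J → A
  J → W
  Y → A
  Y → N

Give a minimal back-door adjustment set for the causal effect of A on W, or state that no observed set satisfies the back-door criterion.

A→W: minimal back-door set {C, J}.

desc(A)\{A}={W}; candidates ⊆ {C,J,N,Y}.
size 0: {}; under {} A still reaches {C,J,N,W,Y} ∋ W.
size 1: {C}, {J}, {N} …(+1); under {C} A still reaches {J,N,W,Y} ∋ W.
{C,J}: A⊥W given {C,J} in G with A→· removed — back-door holds.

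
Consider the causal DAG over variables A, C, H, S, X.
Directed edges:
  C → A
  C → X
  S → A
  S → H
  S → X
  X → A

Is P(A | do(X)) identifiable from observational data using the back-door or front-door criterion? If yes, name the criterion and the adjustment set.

desc(X)\{X}={A}; candidates ⊆ {C,H,S}.
size 0: {}; under {} X still reaches {A,C,H,S} ∋ A.
size 1: {C}, {H}, {S}; under {C} X still reaches {A,H,S} ∋ A.
{C,S}: X⊥A given {C,S} in G with X→· removed — back-door holds.
P(A|do(X)) = Σ_{C,S} P(A|X,C,S)·P(C,S).

P(A|do(X)): backdoor, adjust for {C, S}.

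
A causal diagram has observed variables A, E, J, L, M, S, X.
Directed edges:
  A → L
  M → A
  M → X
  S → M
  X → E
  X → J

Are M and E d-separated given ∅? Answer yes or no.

No — M and E are d-connected given ∅.

Bayes-Ball from M | ∅ reaches {A,E,J,L,S,X}.
E ∈ reach(M|∅) ⇒ M ⊥̸ E | ∅.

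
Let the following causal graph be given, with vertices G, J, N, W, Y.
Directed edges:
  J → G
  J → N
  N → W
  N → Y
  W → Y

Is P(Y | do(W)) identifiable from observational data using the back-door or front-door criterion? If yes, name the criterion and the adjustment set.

P(Y|do(W)): backdoor, adjust for {N}.

desc(W)\{W}={Y}; candidates ⊆ {G,J,N}.
size 0: {}; under {} W still reaches {G,J,N,Y} ∋ Y.
{N}: W⊥Y given {N} in G with W→· removed — back-door holds.
P(Y|do(W)) = Σ_{N} P(Y|W,N)·P(N).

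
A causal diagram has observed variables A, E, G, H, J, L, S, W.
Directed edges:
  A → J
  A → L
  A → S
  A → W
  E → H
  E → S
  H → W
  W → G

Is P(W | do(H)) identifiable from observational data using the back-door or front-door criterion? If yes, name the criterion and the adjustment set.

P(W|do(H)): backdoor, adjust for ∅.

desc(H)\{H}={G,W}; candidates ⊆ {A,E,J,L,S}.
∅: H⊥W given ∅ in G with H→· removed — back-door holds.
P(W|do(H)) = P(W|H) — no adjustment needed.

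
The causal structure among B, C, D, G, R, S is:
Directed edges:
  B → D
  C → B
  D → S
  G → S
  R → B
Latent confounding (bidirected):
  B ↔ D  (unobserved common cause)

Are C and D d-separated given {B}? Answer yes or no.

Bayes-Ball from C | {B} reaches {D,R,S}.
D ∈ reach(C|{B}) ⇒ C ⊥̸ D | {B}.

No — C and D are d-connected given {B}.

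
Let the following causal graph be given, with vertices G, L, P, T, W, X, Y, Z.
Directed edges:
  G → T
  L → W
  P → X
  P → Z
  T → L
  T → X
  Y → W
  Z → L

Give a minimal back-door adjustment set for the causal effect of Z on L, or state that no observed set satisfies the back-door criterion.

Z→L: minimal back-door set ∅.

desc(Z)\{Z}={L,W}; candidates ⊆ {G,P,T,X,Y}.
∅: Z⊥L given ∅ in G with Z→· removed — back-door holds.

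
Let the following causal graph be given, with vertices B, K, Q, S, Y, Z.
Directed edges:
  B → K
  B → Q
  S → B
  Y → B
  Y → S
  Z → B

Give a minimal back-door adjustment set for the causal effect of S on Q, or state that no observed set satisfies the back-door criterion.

desc(S)\{S}={B,K,Q}; candidates ⊆ {Y,Z}.
size 0: {}; under {} S still reaches {B,K,Q,Y} ∋ Q.
{Y}: S⊥Q given {Y} in G with S→· removed — back-door holds.

S→Q: minimal back-door set {Y}.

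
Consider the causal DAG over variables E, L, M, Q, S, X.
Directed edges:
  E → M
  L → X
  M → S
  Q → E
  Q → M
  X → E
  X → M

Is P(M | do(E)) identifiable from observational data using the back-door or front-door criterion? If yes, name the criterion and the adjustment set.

desc(E)\{E}={M,S}; candidates ⊆ {L,Q,X}.
size 0: {}; under {} E still reaches {L,M,Q,S,X} ∋ M.
size 1: {L}, {Q}, {X}; under {L} E still reaches {M,Q,S,X} ∋ M.
{Q,X}: E⊥M given {Q,X} in G with E→· removed — back-door holds.
P(M|do(E)) = Σ_{Q,X} P(M|E,Q,X)·P(Q,X).

P(M|do(E)): backdoor, adjust for {Q, X}.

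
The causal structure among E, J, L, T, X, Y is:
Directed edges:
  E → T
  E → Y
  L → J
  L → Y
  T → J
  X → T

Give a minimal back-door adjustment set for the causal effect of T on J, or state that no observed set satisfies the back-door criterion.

desc(T)\{T}={J}; candidates ⊆ {E,L,X,Y}.
∅: T⊥J given ∅ in G with T→· removed — back-door holds.

T→J: minimal back-door set ∅.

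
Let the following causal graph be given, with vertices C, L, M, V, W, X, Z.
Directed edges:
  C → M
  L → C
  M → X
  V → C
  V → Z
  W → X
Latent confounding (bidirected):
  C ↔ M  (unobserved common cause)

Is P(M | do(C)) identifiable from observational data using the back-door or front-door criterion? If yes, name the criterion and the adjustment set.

P(M|do(C)): not identifiable (no BD/FD set).

desc(C)\{C}={M,X}; candidates ⊆ {L,V,W,Z}.
C↔M: latent back-door arc(s) into C.
size 0: {}; under {} C still reaches {L,M,V,X,Z} ∋ M.
size 1: {L}, {V}, {W} …(+1); under {L} C still reaches {M,V,X,Z} ∋ M.
size 2: {L,V}, {L,W}, {L,Z} …(+3); under {L,V} C still reaches {M,X} ∋ M.
C↔M cannot be blocked by any observed set — no back-door set.
No mediator lies on a directed C→…→M path.
Neither criterion identifies P(M|do(C)) in this graph.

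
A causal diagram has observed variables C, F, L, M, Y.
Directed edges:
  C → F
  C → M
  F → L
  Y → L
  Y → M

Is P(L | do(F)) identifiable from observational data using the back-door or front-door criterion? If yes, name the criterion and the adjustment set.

desc(F)\{F}={L}; candidates ⊆ {C,M,Y}.
∅: F⊥L given ∅ in G with F→· removed — back-door holds.
P(L|do(F)) = P(L|F) — no adjustment needed.

P(L|do(F)): backdoor, adjust for ∅.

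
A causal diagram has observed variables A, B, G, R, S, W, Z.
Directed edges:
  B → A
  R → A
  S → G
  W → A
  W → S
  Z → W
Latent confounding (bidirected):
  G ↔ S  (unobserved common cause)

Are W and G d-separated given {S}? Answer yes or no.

Bayes-Ball from W | {S} reaches {A,G,Z}.
G ∈ reach(W|{S}) ⇒ W ⊥̸ G | {S}.

No — W and G are d-connected given {S}.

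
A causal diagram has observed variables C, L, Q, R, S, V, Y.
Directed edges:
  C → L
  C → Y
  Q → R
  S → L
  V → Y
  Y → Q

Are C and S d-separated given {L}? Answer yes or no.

Bayes-Ball from C | {L} reaches {Q,R,S,Y}.
S ∈ reach(C|{L}) ⇒ C ⊥̸ S | {L}.

No — C and S are d-connected given {L}.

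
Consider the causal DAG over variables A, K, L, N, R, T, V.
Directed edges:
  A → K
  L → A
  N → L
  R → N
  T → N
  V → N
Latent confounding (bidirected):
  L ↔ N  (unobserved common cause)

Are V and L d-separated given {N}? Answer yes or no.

No — V and L are d-connected given {N}.

Bayes-Ball from V | {N} reaches {A,K,L,R,T}.
L ∈ reach(V|{N}) ⇒ V ⊥̸ L | {N}.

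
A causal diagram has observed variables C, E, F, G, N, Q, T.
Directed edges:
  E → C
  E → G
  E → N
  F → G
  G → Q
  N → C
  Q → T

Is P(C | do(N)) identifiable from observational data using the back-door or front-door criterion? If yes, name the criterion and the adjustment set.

P(C|do(N)): backdoor, adjust for {E}.

desc(N)\{N}={C}; candidates ⊆ {E,F,G,Q,T}.
size 0: {}; under {} N still reaches {C,E,G,Q,T} ∋ C.
{E}: N⊥C given {E} in G with N→· removed — back-door holds.
P(C|do(N)) = Σ_{E} P(C|N,E)·P(E).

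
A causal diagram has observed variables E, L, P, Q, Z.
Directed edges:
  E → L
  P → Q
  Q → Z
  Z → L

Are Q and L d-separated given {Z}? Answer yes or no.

Bayes-Ball from Q | {Z} reaches {P}.
L ∉ reach(Q|{Z}) ⇒ Q ⊥ L | {Z}.

Yes — Q ⊥ L | {Z}.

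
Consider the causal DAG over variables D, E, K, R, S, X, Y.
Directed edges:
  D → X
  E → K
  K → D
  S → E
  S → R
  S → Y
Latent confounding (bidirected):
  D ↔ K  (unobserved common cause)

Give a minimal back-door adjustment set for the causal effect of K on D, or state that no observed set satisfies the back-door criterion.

K→D: no observed back-door set.

desc(K)\{K}={D,X}; candidates ⊆ {E,R,S,Y}.
K↔D: latent back-door arc(s) into K.
size 0: {}; under {} K still reaches {D,E,R,S,X,Y} ∋ D.
size 1: {E}, {R}, {S} …(+1); under {E} K still reaches {D,X} ∋ D.
size 2: {E,R}, {E,S}, {E,Y} …(+3); under {E,R} K still reaches {D,X} ∋ D.
K↔D cannot be blocked by any observed set — no back-door set.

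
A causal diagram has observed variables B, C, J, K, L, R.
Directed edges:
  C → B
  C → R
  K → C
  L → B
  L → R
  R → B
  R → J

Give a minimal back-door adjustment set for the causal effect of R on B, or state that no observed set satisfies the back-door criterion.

R→B: minimal back-door set {C, L}.

desc(R)\{R}={B,J}; candidates ⊆ {C,K,L}.
size 0: {}; under {} R still reaches {B,C,K,L} ∋ B.
size 1: {C}, {K}, {L}; under {C} R still reaches {B,L} ∋ B.
{C,L}: R⊥B given {C,L} in G with R→· removed — back-door holds.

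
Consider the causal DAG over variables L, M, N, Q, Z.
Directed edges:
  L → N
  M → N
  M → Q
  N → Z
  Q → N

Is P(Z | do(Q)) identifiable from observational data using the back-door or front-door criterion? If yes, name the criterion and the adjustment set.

P(Z|do(Q)): backdoor, adjust for {M}.

desc(Q)\{Q}={N,Z}; candidates ⊆ {L,M}.
size 0: {}; under {} Q still reaches {M,N,Z} ∋ Z.
{M}: Q⊥Z given {M} in G with Q→· removed — back-door holds.
P(Z|do(Q)) = Σ_{M} P(Z|Q,M)·P(M).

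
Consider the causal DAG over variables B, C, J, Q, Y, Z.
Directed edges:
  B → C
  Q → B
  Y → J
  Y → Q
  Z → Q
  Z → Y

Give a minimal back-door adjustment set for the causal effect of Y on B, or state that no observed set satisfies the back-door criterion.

desc(Y)\{Y}={B,C,J,Q}; candidates ⊆ {Z}.
size 0: {}; under {} Y still reaches {B,C,Q,Z} ∋ B.
{Z}: Y⊥B given {Z} in G with Y→· removed — back-door holds.

Y→B: minimal back-door set {Z}.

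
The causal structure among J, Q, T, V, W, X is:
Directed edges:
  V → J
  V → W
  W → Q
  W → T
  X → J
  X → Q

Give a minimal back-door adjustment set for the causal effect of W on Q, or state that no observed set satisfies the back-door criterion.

W→Q: minimal back-door set ∅.

desc(W)\{W}={Q,T}; candidates ⊆ {J,V,X}.
∅: W⊥Q given ∅ in G with W→· removed — back-door holds.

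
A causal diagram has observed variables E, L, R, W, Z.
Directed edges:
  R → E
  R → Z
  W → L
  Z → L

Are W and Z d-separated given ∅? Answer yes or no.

Bayes-Ball from W | ∅ reaches {L}.
Z ∉ reach(W|∅) ⇒ W ⊥ Z | ∅.

Yes — W ⊥ Z | ∅.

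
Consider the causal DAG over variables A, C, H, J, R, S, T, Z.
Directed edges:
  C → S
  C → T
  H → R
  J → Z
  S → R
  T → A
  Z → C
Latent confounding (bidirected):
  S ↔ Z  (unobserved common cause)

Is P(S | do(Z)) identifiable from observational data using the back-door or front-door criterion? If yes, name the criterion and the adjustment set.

P(S|do(Z)): frontdoor, adjust for {C}.

desc(Z)\{Z}={A,C,R,S,T}; candidates ⊆ {H,J}.
Z↔S: latent back-door arc(s) into Z.
size 0: {}; under {} Z still reaches {J,R,S} ∋ S.
size 1: {H}, {J}; under {H} Z still reaches {J,R,S} ∋ S.
size 2: {H,J}; under {H,J} Z still reaches {R,S} ∋ S.
Z↔S cannot be blocked by any observed set — no back-door set.
{C}: (i) intercepts every directed Z→S path; (ii) no back-door Z→{C}; (iii) {Z} blocks every back-door {C}→S. Front-door holds.
P(S|do(Z)) = Σ_{C} P(C|Z) Σ_{Z'} P(S|C,Z')P(Z').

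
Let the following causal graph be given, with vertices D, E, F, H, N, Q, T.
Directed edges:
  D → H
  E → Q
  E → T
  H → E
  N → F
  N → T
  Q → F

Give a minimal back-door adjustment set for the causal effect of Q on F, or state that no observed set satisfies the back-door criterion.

Q→F: minimal back-door set ∅.

desc(Q)\{Q}={F}; candidates ⊆ {D,E,H,N,T}.
∅: Q⊥F given ∅ in G with Q→· removed — back-door holds.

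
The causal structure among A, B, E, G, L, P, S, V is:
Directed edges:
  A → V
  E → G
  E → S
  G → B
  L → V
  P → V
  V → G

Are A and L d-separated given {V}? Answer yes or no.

No — A and L are d-connected given {V}.

Bayes-Ball from A | {V} reaches {L,P}.
L ∈ reach(A|{V}) ⇒ A ⊥̸ L | {V}.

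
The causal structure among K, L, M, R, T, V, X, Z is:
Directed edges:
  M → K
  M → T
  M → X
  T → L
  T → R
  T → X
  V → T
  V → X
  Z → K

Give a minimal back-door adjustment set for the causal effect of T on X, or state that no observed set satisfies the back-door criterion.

desc(T)\{T}={L,R,X}; candidates ⊆ {K,M,V,Z}.
size 0: {}; under {} T still reaches {K,M,V,X} ∋ X.
size 1: {K}, {M}, {V} …(+1); under {K} T still reaches {M,V,X,Z} ∋ X.
{M,V}: T⊥X given {M,V} in G with T→· removed — back-door holds.

T→X: minimal back-door set {M, V}.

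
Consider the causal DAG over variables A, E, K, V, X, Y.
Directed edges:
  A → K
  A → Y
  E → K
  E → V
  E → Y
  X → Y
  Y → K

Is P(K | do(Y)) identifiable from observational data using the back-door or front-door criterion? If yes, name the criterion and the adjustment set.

desc(Y)\{Y}={K}; candidates ⊆ {A,E,V,X}.
size 0: {}; under {} Y still reaches {A,E,K,V,X} ∋ K.
size 1: {A}, {E}, {V} …(+1); under {A} Y still reaches {E,K,V,X} ∋ K.
{A,E}: Y⊥K given {A,E} in G with Y→· removed — back-door holds.
P(K|do(Y)) = Σ_{A,E} P(K|Y,A,E)·P(A,E).

P(K|do(Y)): backdoor, adjust for {A, E}.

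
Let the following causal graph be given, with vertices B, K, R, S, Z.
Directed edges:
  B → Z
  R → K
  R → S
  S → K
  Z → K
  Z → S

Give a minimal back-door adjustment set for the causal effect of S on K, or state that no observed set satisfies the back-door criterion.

desc(S)\{S}={K}; candidates ⊆ {B,R,Z}.
size 0: {}; under {} S still reaches {B,K,R,Z} ∋ K.
size 1: {B}, {R}, {Z}; under {B} S still reaches {K,R,Z} ∋ K.
{R,Z}: S⊥K given {R,Z} in G with S→· removed — back-door holds.

S→K: minimal back-door set {R, Z}.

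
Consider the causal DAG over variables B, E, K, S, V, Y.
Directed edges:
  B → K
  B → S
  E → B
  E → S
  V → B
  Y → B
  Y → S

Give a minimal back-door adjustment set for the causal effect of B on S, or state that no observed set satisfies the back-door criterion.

desc(B)\{B}={K,S}; candidates ⊆ {E,V,Y}.
size 0: {}; under {} B still reaches {E,S,V,Y} ∋ S.
size 1: {E}, {V}, {Y}; under {E} B still reaches {S,V,Y} ∋ S.
{E,Y}: B⊥S given {E,Y} in G with B→· removed — back-door holds.

B→S: minimal back-door set {E, Y}.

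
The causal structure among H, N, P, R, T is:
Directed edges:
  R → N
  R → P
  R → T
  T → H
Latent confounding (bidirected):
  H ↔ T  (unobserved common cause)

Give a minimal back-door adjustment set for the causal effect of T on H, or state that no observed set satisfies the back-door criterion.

T→H: no observed back-door set.

desc(T)\{T}={H}; candidates ⊆ {N,P,R}.
T↔H: latent back-door arc(s) into T.
size 0: {}; under {} T still reaches {H,N,P,R} ∋ H.
size 1: {N}, {P}, {R}; under {N} T still reaches {H,P,R} ∋ H.
size 2: {N,P}, {N,R}, {P,R}; under {N,P} T still reaches {H,R} ∋ H.
T↔H cannot be blocked by any observed set — no back-door set.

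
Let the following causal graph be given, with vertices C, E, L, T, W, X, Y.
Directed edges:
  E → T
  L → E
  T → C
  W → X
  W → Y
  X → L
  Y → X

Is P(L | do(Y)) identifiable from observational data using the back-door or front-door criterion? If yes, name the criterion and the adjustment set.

P(L|do(Y)): backdoor, adjust for {W}.

desc(Y)\{Y}={C,E,L,T,X}; candidates ⊆ {W}.
size 0: {}; under {} Y still reaches {C,E,L,T,W,X} ∋ L.
{W}: Y⊥L given {W} in G with Y→· removed — back-door holds.
P(L|do(Y)) = Σ_{W} P(L|Y,W)·P(W).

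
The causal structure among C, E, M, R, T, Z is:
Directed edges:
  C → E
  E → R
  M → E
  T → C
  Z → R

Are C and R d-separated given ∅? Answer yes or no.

No — C and R are d-connected given ∅.

Bayes-Ball from C | ∅ reaches {E,R,T}.
R ∈ reach(C|∅) ⇒ C ⊥̸ R | ∅.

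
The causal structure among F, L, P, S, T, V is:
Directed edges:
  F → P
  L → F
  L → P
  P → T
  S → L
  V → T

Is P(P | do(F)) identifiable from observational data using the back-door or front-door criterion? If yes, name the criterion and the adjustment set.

P(P|do(F)): backdoor, adjust for {L}.

desc(F)\{F}={P,T}; candidates ⊆ {L,S,V}.
size 0: {}; under {} F still reaches {L,P,S,T} ∋ P.
{L}: F⊥P given {L} in G with F→· removed — back-door holds.
P(P|do(F)) = Σ_{L} P(P|F,L)·P(L).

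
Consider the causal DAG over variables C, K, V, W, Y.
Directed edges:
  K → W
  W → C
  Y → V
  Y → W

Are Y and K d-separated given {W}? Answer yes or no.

No — Y and K are d-connected given {W}.

Bayes-Ball from Y | {W} reaches {K,V}.
K ∈ reach(Y|{W}) ⇒ Y ⊥̸ K | {W}.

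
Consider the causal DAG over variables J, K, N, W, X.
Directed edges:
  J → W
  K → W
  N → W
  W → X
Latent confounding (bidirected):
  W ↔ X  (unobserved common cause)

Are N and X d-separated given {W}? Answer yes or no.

Bayes-Ball from N | {W} reaches {J,K,X}.
X ∈ reach(N|{W}) ⇒ N ⊥̸ X | {W}.

No — N and X are d-connected given {W}.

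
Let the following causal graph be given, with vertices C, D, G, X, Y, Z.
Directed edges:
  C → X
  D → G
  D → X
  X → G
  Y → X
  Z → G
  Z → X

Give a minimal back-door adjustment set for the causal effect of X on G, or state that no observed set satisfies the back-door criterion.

desc(X)\{X}={G}; candidates ⊆ {C,D,Y,Z}.
size 0: {}; under {} X still reaches {C,D,G,Y,Z} ∋ G.
size 1: {C}, {D}, {Y} …(+1); under {C} X still reaches {D,G,Y,Z} ∋ G.
{D,Z}: X⊥G given {D,Z} in G with X→· removed — back-door holds.

X→G: minimal back-door set {D, Z}.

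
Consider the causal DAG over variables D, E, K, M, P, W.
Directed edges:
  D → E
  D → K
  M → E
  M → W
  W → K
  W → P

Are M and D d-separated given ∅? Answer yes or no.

Bayes-Ball from M | ∅ reaches {E,K,P,W}.
D ∉ reach(M|∅) ⇒ M ⊥ D | ∅.

Yes — M ⊥ D | ∅.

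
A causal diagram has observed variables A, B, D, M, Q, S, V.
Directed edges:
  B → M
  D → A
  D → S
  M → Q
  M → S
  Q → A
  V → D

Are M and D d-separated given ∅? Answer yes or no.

Yes — M ⊥ D | ∅.

Bayes-Ball from M | ∅ reaches {A,B,Q,S}.
D ∉ reach(M|∅) ⇒ M ⊥ D | ∅.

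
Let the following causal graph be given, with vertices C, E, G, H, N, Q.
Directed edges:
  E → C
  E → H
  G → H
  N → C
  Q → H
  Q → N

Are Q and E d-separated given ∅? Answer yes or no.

Yes — Q ⊥ E | ∅.

Bayes-Ball from Q | ∅ reaches {C,H,N}.
E ∉ reach(Q|∅) ⇒ Q ⊥ E | ∅.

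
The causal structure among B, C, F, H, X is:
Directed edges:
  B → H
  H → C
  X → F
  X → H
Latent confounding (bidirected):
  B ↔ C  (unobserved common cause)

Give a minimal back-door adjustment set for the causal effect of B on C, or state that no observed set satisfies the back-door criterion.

B→C: no observed back-door set.

desc(B)\{B}={C,H}; candidates ⊆ {F,X}.
B↔C: latent back-door arc(s) into B.
size 0: {}; under {} B still reaches {C} ∋ C.
size 1: {F}, {X}; under {F} B still reaches {C} ∋ C.
size 2: {F,X}; under {F,X} B still reaches {C} ∋ C.
B↔C cannot be blocked by any observed set — no back-door set.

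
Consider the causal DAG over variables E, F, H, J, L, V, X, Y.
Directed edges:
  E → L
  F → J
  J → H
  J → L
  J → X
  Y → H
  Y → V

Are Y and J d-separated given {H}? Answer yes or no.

Bayes-Ball from Y | {H} reaches {F,J,L,V,X}.
J ∈ reach(Y|{H}) ⇒ Y ⊥̸ J | {H}.

No — Y and J are d-connected given {H}.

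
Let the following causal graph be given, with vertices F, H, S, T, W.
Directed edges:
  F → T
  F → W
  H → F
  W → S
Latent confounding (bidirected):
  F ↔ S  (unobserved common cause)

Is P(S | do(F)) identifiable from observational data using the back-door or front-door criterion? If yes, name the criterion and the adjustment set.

P(S|do(F)): frontdoor, adjust for {W}.

desc(F)\{F}={S,T,W}; candidates ⊆ {H}.
F↔S: latent back-door arc(s) into F.
size 0: {}; under {} F still reaches {H,S} ∋ S.
size 1: {H}; under {H} F still reaches {S} ∋ S.
F↔S cannot be blocked by any observed set — no back-door set.
{W}: (i) intercepts every directed F→S path; (ii) no back-door F→{W}; (iii) {F} blocks every back-door {W}→S. Front-door holds.
P(S|do(F)) = Σ_{W} P(W|F) Σ_{F'} P(S|W,F')P(F').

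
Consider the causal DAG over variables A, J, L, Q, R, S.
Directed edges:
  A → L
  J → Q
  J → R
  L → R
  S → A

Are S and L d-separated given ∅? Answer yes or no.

No — S and L are d-connected given ∅.

Bayes-Ball from S | ∅ reaches {A,L,R}.
L ∈ reach(S|∅) ⇒ S ⊥̸ L | ∅.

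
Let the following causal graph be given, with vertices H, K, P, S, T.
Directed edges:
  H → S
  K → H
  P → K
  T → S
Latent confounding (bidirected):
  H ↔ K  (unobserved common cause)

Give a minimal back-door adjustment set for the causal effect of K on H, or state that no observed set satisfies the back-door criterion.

K→H: no observed back-door set.

desc(K)\{K}={H,S}; candidates ⊆ {P,T}.
K↔H: latent back-door arc(s) into K.
size 0: {}; under {} K still reaches {H,P,S} ∋ H.
size 1: {P}, {T}; under {P} K still reaches {H,S} ∋ H.
size 2: {P,T}; under {P,T} K still reaches {H,S} ∋ H.
K↔H cannot be blocked by any observed set — no back-door set.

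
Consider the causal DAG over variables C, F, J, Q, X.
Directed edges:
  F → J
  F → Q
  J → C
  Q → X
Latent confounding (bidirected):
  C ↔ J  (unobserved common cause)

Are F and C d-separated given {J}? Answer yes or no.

Bayes-Ball from F | {J} reaches {C,Q,X}.
C ∈ reach(F|{J}) ⇒ F ⊥̸ C | {J}.

No — F and C are d-connected given {J}.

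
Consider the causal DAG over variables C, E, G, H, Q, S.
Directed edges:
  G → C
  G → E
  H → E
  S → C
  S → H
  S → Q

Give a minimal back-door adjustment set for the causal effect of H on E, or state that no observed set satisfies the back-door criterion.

H→E: minimal back-door set ∅.

desc(H)\{H}={E}; candidates ⊆ {C,G,Q,S}.
∅: H⊥E given ∅ in G with H→· removed — back-door holds.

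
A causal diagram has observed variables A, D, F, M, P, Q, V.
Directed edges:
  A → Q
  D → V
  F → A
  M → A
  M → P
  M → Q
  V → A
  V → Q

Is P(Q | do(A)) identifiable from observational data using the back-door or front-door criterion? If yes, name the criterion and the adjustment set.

desc(A)\{A}={Q}; candidates ⊆ {D,F,M,P,V}.
size 0: {}; under {} A still reaches {D,F,M,P,Q,V} ∋ Q.
size 1: {D}, {F}, {M} …(+2); under {D} A still reaches {F,M,P,Q,V} ∋ Q.
{M,V}: A⊥Q given {M,V} in G with A→· removed — back-door holds.
P(Q|do(A)) = Σ_{M,V} P(Q|A,M,V)·P(M,V).

P(Q|do(A)): backdoor, adjust for {M, V}.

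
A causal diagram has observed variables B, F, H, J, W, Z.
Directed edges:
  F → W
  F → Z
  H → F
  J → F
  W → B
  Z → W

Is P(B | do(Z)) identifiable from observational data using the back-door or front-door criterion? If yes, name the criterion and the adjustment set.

P(B|do(Z)): backdoor, adjust for {F}.

desc(Z)\{Z}={B,W}; candidates ⊆ {F,H,J}.
size 0: {}; under {} Z still reaches {B,F,H,J,W} ∋ B.
{F}: Z⊥B given {F} in G with Z→· removed — back-door holds.
P(B|do(Z)) = Σ_{F} P(B|Z,F)·P(F).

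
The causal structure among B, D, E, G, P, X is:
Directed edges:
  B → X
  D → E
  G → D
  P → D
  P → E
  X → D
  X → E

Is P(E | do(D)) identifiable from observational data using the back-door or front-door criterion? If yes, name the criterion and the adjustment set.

desc(D)\{D}={E}; candidates ⊆ {B,G,P,X}.
size 0: {}; under {} D still reaches {B,E,G,P,X} ∋ E.
size 1: {B}, {G}, {P} …(+1); under {B} D still reaches {E,G,P,X} ∋ E.
{P,X}: D⊥E given {P,X} in G with D→· removed — back-door holds.
P(E|do(D)) = Σ_{P,X} P(E|D,P,X)·P(P,X).

P(E|do(D)): backdoor, adjust for {P, X}.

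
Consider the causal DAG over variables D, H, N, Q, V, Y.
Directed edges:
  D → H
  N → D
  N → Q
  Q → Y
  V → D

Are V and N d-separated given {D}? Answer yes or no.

No — V and N are d-connected given {D}.

Bayes-Ball from V | {D} reaches {N,Q,Y}.
N ∈ reach(V|{D}) ⇒ V ⊥̸ N | {D}.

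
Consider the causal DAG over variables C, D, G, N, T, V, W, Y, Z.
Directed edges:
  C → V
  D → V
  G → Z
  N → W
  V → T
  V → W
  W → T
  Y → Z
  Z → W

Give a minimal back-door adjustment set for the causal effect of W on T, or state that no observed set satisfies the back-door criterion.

desc(W)\{W}={T}; candidates ⊆ {C,D,G,N,V,Y,Z}.
size 0: {}; under {} W still reaches {C,D,G,N,T,V,Y,Z} ∋ T.
{V}: W⊥T given {V} in G with W→· removed — back-door holds.

W→T: minimal back-door set {V}.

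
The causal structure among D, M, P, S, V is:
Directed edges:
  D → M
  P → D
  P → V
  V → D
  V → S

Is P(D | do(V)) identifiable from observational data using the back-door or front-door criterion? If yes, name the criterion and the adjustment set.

P(D|do(V)): backdoor, adjust for {P}.

desc(V)\{V}={D,M,S}; candidates ⊆ {P}.
size 0: {}; under {} V still reaches {D,M,P} ∋ D.
{P}: V⊥D given {P} in G with V→· removed — back-door holds.
P(D|do(V)) = Σ_{P} P(D|V,P)·P(P).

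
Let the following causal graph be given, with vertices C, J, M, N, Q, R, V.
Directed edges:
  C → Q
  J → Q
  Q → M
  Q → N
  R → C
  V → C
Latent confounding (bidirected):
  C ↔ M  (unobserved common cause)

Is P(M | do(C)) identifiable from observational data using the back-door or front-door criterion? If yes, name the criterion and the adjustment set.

P(M|do(C)): frontdoor, adjust for {Q}.

desc(C)\{C}={M,N,Q}; candidates ⊆ {J,R,V}.
C↔M: latent back-door arc(s) into C.
size 0: {}; under {} C still reaches {M,R,V} ∋ M.
size 1: {J}, {R}, {V}; under {J} C still reaches {M,R,V} ∋ M.
size 2: {J,R}, {J,V}, {R,V}; under {J,R} C still reaches {M,V} ∋ M.
C↔M cannot be blocked by any observed set — no back-door set.
{Q}: (i) intercepts every directed C→M path; (ii) no back-door C→{Q}; (iii) {C} blocks every back-door {Q}→M. Front-door holds.
P(M|do(C)) = Σ_{Q} P(Q|C) Σ_{C'} P(M|Q,C')P(C').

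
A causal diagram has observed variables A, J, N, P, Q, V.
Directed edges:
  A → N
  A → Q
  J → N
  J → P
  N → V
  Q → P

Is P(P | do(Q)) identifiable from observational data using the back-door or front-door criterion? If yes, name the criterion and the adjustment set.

P(P|do(Q)): backdoor, adjust for ∅.

desc(Q)\{Q}={P}; candidates ⊆ {A,J,N,V}.
∅: Q⊥P given ∅ in G with Q→· removed — back-door holds.
P(P|do(Q)) = P(P|Q) — no adjustment needed.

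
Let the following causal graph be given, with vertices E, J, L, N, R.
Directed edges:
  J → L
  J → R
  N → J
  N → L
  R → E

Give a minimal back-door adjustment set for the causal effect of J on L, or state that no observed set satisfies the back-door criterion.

desc(J)\{J}={E,L,R}; candidates ⊆ {N}.
size 0: {}; under {} J still reaches {L,N} ∋ L.
{N}: J⊥L given {N} in G with J→· removed — back-door holds.

J→L: minimal back-door set {N}.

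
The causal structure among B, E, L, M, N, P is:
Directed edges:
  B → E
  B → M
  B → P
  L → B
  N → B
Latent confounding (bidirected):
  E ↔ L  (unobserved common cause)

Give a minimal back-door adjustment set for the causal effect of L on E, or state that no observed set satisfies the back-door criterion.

L→E: no observed back-door set.

desc(L)\{L}={B,E,M,P}; candidates ⊆ {N}.
L↔E: latent back-door arc(s) into L.
size 0: {}; under {} L still reaches {E} ∋ E.
size 1: {N}; under {N} L still reaches {E} ∋ E.
L↔E cannot be blocked by any observed set — no back-door set.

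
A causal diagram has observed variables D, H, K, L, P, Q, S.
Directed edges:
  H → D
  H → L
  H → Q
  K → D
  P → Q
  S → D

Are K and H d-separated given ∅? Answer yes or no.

Bayes-Ball from K | ∅ reaches {D}.
H ∉ reach(K|∅) ⇒ K ⊥ H | ∅.

Yes — K ⊥ H | ∅.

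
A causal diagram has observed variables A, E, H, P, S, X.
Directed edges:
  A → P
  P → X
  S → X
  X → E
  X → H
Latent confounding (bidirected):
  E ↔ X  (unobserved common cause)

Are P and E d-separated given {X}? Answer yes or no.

No — P and E are d-connected given {X}.

Bayes-Ball from P | {X} reaches {A,E,S}.
E ∈ reach(P|{X}) ⇒ P ⊥̸ E | {X}.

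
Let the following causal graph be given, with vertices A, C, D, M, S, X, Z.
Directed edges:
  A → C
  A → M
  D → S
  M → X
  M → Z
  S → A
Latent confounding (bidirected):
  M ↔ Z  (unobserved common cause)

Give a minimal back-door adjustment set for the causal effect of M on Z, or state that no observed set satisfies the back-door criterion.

desc(M)\{M}={X,Z}; candidates ⊆ {A,C,D,S}.
M↔Z: latent back-door arc(s) into M.
size 0: {}; under {} M still reaches {A,C,D,S,Z} ∋ Z.
size 1: {A}, {C}, {D} …(+1); under {A} M still reaches {Z} ∋ Z.
size 2: {A,C}, {A,D}, {A,S} …(+3); under {A,C} M still reaches {Z} ∋ Z.
M↔Z cannot be blocked by any observed set — no back-door set.

M→Z: no observed back-door set.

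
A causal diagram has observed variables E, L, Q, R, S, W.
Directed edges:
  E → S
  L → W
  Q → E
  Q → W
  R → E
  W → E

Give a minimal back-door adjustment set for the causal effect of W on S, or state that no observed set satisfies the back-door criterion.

W→S: minimal back-door set {Q}.

desc(W)\{W}={E,S}; candidates ⊆ {L,Q,R}.
size 0: {}; under {} W still reaches {E,L,Q,S} ∋ S.
{Q}: W⊥S given {Q} in G with W→· removed — back-door holds.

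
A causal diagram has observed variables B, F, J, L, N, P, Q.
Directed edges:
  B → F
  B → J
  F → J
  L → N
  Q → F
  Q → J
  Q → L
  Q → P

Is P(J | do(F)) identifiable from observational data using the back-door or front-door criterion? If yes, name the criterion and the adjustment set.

P(J|do(F)): backdoor, adjust for {B, Q}.

desc(F)\{F}={J}; candidates ⊆ {B,L,N,P,Q}.
size 0: {}; under {} F still reaches {B,J,L,N,P,Q} ∋ J.
size 1: {B}, {L}, {N} …(+2); under {B} F still reaches {J,L,N,P,Q} ∋ J.
{B,Q}: F⊥J given {B,Q} in G with F→· removed — back-door holds.
P(J|do(F)) = Σ_{B,Q} P(J|F,B,Q)·P(B,Q).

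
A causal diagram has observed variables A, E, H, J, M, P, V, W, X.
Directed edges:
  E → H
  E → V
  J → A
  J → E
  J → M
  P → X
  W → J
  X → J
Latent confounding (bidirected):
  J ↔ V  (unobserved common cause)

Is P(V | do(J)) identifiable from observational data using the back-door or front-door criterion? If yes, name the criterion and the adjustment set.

desc(J)\{J}={A,E,H,M,V}; candidates ⊆ {P,W,X}.
J↔V: latent back-door arc(s) into J.
size 0: {}; under {} J still reaches {P,V,W,X} ∋ V.
size 1: {P}, {W}, {X}; under {P} J still reaches {V,W,X} ∋ V.
size 2: {P,W}, {P,X}, {W,X}; under {P,W} J still reaches {V,X} ∋ V.
J↔V cannot be blocked by any observed set — no back-door set.
{E}: (i) intercepts every directed J→V path; (ii) no back-door J→{E}; (iii) {J} blocks every back-door {E}→V. Front-door holds.
P(V|do(J)) = Σ_{E} P(E|J) Σ_{J'} P(V|E,J')P(J').

P(V|do(J)): frontdoor, adjust for {E}.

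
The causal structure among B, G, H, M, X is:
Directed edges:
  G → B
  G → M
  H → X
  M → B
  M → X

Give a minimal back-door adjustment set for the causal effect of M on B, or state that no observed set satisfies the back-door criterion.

M→B: minimal back-door set {G}.

desc(M)\{M}={B,X}; candidates ⊆ {G,H}.
size 0: {}; under {} M still reaches {B,G} ∋ B.
{G}: M⊥B given {G} in G with M→· removed — back-door holds.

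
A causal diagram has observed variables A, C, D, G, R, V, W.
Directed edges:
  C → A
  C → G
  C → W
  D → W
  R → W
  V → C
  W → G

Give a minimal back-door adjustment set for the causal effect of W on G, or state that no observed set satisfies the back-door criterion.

desc(W)\{W}={G}; candidates ⊆ {A,C,D,R,V}.
size 0: {}; under {} W still reaches {A,C,D,G,R,V} ∋ G.
{C}: W⊥G given {C} in G with W→· removed — back-door holds.

W→G: minimal back-door set {C}.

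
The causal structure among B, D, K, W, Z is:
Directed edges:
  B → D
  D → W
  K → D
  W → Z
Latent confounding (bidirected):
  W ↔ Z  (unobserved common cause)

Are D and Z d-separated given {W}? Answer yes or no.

No — D and Z are d-connected given {W}.

Bayes-Ball from D | {W} reaches {B,K,Z}.
Z ∈ reach(D|{W}) ⇒ D ⊥̸ Z | {W}.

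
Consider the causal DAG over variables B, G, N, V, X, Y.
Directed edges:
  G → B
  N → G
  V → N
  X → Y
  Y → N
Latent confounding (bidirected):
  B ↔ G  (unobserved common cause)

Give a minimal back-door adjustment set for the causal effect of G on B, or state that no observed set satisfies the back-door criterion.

G→B: no observed back-door set.

desc(G)\{G}={B}; candidates ⊆ {N,V,X,Y}.
G↔B: latent back-door arc(s) into G.
size 0: {}; under {} G still reaches {B,N,V,X,Y} ∋ B.
size 1: {N}, {V}, {X} …(+1); under {N} G still reaches {B} ∋ B.
size 2: {N,V}, {N,X}, {N,Y} …(+3); under {N,V} G still reaches {B} ∋ B.
G↔B cannot be blocked by any observed set — no back-door set.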